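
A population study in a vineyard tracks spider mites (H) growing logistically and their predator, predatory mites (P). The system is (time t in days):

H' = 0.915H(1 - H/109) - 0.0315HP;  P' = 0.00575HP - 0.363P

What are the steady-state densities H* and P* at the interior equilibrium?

H* ≈ 63.1, P* ≈ 12.2

From dP/dt = 0 with P > 0: 0.00575H* = 0.363, so H* = 63.1.
Substitute into dH/dt = 0: 0.915(1 - 63.1/109) = 0.0315P*.
The bracket is 0.421, giving P* = 0.385/0.0315 = 12.2.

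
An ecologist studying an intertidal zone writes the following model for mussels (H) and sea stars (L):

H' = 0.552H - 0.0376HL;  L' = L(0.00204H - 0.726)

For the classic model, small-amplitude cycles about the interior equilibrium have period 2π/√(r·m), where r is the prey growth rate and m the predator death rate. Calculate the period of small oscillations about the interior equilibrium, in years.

Here r = 0.552 and m = 0.726, so r·m = 0.401.
ω = √0.401 = 0.633 per year, hence T = 2π/ω ≈ 9.93 years.

T ≈ 9.93 years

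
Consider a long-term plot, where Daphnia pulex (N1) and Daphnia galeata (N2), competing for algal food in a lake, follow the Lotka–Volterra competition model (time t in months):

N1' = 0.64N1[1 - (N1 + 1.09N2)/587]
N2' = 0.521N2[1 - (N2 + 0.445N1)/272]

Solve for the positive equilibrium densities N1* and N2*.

Setting both brackets to zero gives the nullclines N1 + 1.09N2 = 587 and 0.445N1 + N2 = 272.
Substituting N2 = 272 - 0.445N1 into the first: N1(1 - 1.09·0.445) = 587 - 1.09·272.
So N1* = 291/0.515 = 564, and then N2* = 272 - 0.445·564 = 20.9.

N1* ≈ 564, N2* ≈ 20.9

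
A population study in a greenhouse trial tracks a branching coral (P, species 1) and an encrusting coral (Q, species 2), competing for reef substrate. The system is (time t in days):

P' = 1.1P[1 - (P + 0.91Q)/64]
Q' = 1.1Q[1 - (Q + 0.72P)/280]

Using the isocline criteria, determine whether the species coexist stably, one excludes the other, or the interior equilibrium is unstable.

Compare the nullcline intercepts: K1/α12 = 64/0.91 = 70.3 < K2 = 280; K2/α21 = 280/0.72 = 389 > K1 = 64.
Since the inequalities point opposite ways, species 2 can invade but species 1 cannot.

species 2 excludes species 1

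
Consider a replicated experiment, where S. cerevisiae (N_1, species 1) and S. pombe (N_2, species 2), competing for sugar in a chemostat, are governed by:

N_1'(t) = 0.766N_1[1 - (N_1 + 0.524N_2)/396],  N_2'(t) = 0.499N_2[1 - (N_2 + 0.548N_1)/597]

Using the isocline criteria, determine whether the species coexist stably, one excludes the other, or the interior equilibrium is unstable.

stable coexistence

Compare the nullcline intercepts: K1/α12 = 396/0.524 = 756 > K2 = 597; K2/α21 = 597/0.548 = 1090 > K1 = 396.
Since both inequalities hold, each species can invade when rare, so the interior equilibrium is stable.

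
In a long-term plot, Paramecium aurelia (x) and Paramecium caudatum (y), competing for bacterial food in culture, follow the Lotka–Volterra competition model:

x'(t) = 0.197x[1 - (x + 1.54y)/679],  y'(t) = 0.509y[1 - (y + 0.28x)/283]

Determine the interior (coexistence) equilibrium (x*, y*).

Setting both brackets to zero gives the nullclines x + 1.54y = 679 and 0.28x + y = 283.
Substituting y = 283 - 0.28x into the first: x(1 - 1.54·0.28) = 679 - 1.54·283.
So x* = 243/0.569 = 428, and then y* = 283 - 0.28·428 = 163.

x* ≈ 428, y* ≈ 163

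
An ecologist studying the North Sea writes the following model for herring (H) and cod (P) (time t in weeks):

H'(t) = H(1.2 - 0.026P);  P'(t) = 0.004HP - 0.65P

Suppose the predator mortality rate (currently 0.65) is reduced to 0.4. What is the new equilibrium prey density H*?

At the interior fixed point, setting dP/dt = 0 with P > 0 fixes H* = (predator death rate)/(HP coefficient) — independent of the other coefficients.
With the change, H* = 0.4/0.004 = 100; it falls from 162.

H* ≈ 100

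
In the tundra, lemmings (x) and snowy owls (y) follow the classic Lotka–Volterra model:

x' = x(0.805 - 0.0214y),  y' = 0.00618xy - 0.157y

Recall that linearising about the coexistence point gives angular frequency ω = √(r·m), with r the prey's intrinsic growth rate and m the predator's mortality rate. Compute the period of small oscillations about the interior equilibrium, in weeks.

Here r = 0.805 and m = 0.157, so r·m = 0.126.
ω = √0.126 = 0.356 per week, hence T = 2π/ω ≈ 17.7 weeks.

T ≈ 17.7 weeks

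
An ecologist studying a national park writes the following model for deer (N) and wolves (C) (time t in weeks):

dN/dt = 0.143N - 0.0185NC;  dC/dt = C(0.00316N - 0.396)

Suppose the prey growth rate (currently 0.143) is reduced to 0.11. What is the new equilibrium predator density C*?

At the interior fixed point, setting dN/dt = 0 with N > 0 fixes C* = (prey growth rate)/(NC coefficient) — independent of the other coefficients.
With the change, C* = 0.11/0.0185 = 5.95; it falls from 7.73.

C* ≈ 5.95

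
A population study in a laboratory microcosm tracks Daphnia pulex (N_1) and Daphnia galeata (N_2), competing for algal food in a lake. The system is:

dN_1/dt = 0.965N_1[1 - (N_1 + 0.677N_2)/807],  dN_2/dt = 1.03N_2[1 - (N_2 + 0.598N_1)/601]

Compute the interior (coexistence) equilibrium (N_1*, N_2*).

Setting both brackets to zero gives the nullclines N_1 + 0.677N_2 = 807 and 0.598N_1 + N_2 = 601.
Substituting N_2 = 601 - 0.598N_1 into the first: N_1(1 - 0.677·0.598) = 807 - 0.677·601.
So N_1* = 400/0.595 = 672, and then N_2* = 601 - 0.598·672 = 199.

N_1* ≈ 672, N_2* ≈ 199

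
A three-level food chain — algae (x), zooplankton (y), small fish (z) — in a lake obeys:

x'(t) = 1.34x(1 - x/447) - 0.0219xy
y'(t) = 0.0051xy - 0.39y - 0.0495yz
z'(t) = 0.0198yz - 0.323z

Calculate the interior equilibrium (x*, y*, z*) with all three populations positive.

From dz/dt = 0: 0.0198y* = 0.323, so y* = 16.3.
From dx/dt = 0: 1.34(1 - x*/447) = 0.0219·16.3, giving x* = 447·(1 - 0.267) = 328.
From dy/dt = 0: 0.0051·328 - 0.39 = 0.0495z*, so z* = 1.28/0.0495 = 25.9.

x* ≈ 328, y* ≈ 16.3, z* ≈ 25.9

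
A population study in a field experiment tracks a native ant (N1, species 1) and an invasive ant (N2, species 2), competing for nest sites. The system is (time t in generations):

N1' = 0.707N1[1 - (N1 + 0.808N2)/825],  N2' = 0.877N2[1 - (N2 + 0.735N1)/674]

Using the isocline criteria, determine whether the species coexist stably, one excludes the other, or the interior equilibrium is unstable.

stable coexistence

Compare the nullcline intercepts: K1/α12 = 825/0.808 = 1020 > K2 = 674; K2/α21 = 674/0.735 = 917 > K1 = 825.
Since both inequalities hold, each species can invade when rare, so the interior equilibrium is stable.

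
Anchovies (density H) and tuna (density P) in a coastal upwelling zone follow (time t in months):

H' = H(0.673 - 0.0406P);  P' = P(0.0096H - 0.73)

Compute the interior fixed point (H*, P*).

Set dP/dt = 0 with P > 0: 0.0096H - 0.73 = 0, so H* = 0.73/0.0096 = 76.
Set dH/dt = 0 with H > 0: 0.673 - 0.0406P = 0, so P* = 0.673/0.0406 = 16.6.

H* ≈ 76, P* ≈ 16.6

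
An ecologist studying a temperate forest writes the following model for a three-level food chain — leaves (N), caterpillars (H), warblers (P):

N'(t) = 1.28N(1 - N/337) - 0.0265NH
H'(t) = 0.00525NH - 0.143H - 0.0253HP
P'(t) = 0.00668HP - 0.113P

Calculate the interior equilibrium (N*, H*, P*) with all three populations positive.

N* ≈ 219, H* ≈ 16.9, P* ≈ 39.8

From dP/dt = 0: 0.00668H* = 0.113, so H* = 16.9.
From dN/dt = 0: 1.28(1 - N*/337) = 0.0265·16.9, giving N* = 337·(1 - 0.35) = 219.
From dH/dt = 0: 0.00525·219 - 0.143 = 0.0253P*, so P* = 1.01/0.0253 = 39.8.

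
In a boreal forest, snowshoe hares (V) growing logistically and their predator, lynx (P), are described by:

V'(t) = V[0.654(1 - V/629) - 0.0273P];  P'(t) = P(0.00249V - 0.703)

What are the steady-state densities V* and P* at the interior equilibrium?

V* ≈ 282, P* ≈ 13.2

From dP/dt = 0 with P > 0: 0.00249V* = 0.703, so V* = 282.
Substitute into dV/dt = 0: 0.654(1 - 282/629) = 0.0273P*.
The bracket is 0.551, giving P* = 0.36/0.0273 = 13.2.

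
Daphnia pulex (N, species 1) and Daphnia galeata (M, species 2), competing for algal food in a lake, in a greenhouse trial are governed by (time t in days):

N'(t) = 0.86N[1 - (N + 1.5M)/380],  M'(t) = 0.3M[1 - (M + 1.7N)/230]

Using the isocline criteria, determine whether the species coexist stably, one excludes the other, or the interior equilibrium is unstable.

species 1 excludes species 2

Compare the nullcline intercepts: K1/α12 = 380/1.5 = 253 > K2 = 230; K2/α21 = 230/1.7 = 135 < K1 = 380.
Since the inequalities point opposite ways, species 1 can invade but species 2 cannot.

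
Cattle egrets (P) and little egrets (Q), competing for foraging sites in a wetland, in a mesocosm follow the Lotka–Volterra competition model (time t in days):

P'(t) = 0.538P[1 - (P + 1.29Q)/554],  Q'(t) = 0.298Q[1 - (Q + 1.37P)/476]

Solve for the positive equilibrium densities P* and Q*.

P* ≈ 78.2, Q* ≈ 369

Setting both brackets to zero gives the nullclines P + 1.29Q = 554 and 1.37P + Q = 476.
Substituting Q = 476 - 1.37P into the first: P(1 - 1.29·1.37) = 554 - 1.29·476.
So P* = -60/-0.767 = 78.2, and then Q* = 476 - 1.37·78.2 = 369.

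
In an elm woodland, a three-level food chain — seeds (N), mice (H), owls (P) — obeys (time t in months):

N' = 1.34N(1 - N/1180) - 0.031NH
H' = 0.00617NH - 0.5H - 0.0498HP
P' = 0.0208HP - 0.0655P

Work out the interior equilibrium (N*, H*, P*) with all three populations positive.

N* ≈ 1090, H* ≈ 3.15, P* ≈ 126

From dP/dt = 0: 0.0208H* = 0.0655, so H* = 3.15.
From dN/dt = 0: 1.34(1 - N*/1180) = 0.031·3.15, giving N* = 1180·(1 - 0.0729) = 1090.
From dH/dt = 0: 0.00617·1090 - 0.5 = 0.0498P*, so P* = 6.25/0.0498 = 126.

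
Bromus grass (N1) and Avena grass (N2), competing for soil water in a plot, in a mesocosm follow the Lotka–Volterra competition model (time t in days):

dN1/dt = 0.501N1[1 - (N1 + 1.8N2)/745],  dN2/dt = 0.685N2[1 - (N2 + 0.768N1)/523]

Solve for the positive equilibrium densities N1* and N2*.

N1* ≈ 514, N2* ≈ 129

Setting both brackets to zero gives the nullclines N1 + 1.8N2 = 745 and 0.768N1 + N2 = 523.
Substituting N2 = 523 - 0.768N1 into the first: N1(1 - 1.8·0.768) = 745 - 1.8·523.
So N1* = -196/-0.382 = 514, and then N2* = 523 - 0.768·514 = 129.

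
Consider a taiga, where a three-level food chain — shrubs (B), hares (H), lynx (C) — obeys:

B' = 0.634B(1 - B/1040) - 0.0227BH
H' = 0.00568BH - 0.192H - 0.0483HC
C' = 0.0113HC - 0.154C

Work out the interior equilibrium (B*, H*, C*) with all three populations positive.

B* ≈ 533, H* ≈ 13.6, C* ≈ 58.6

From dC/dt = 0: 0.0113H* = 0.154, so H* = 13.6.
From dB/dt = 0: 0.634(1 - B*/1040) = 0.0227·13.6, giving B* = 1040·(1 - 0.488) = 533.
From dH/dt = 0: 0.00568·533 - 0.192 = 0.0483C*, so C* = 2.83/0.0483 = 58.6.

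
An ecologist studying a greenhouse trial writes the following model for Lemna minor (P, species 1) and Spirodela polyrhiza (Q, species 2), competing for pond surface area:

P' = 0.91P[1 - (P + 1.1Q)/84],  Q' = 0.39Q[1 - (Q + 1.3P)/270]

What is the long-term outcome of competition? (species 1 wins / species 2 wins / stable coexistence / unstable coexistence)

Compare the nullcline intercepts: K1/α12 = 84/1.1 = 76.4 < K2 = 270; K2/α21 = 270/1.3 = 208 > K1 = 84.
Since the inequalities point opposite ways, species 2 can invade but species 1 cannot.

species 2 excludes species 1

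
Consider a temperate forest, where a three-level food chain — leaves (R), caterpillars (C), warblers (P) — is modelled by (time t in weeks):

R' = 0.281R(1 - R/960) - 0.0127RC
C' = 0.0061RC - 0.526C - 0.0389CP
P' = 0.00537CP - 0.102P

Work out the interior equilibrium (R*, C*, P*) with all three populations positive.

From dP/dt = 0: 0.00537C* = 0.102, so C* = 19.
From dR/dt = 0: 0.281(1 - R*/960) = 0.0127·19, giving R* = 960·(1 - 0.858) = 136.
From dC/dt = 0: 0.0061·136 - 0.526 = 0.0389P*, so P* = 0.303/0.0389 = 7.78.

R* ≈ 136, C* ≈ 19, P* ≈ 7.78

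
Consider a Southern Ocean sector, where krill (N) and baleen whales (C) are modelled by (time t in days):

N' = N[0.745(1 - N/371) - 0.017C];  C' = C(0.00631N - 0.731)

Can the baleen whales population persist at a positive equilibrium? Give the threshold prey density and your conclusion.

Threshold N = 116; K > 116, so yes, the predator persists.

The predator equation gives dC/dt > 0 only when N > 0.731/0.00631 = 116.
Without the predator, N → K = 371. Since 371 > 116, the predator can invade and persist.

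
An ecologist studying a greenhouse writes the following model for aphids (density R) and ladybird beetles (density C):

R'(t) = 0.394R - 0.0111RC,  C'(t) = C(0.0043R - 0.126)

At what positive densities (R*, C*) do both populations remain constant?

Set dC/dt = 0 with C > 0: 0.0043R - 0.126 = 0, so R* = 0.126/0.0043 = 29.3.
Set dR/dt = 0 with R > 0: 0.394 - 0.0111C = 0, so C* = 0.394/0.0111 = 35.5.

R* ≈ 29.3, C* ≈ 35.5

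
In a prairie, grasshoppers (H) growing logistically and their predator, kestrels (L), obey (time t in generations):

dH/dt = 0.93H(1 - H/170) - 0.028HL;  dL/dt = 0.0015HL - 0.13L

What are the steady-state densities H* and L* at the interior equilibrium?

H* ≈ 86.7, L* ≈ 16.3

From dL/dt = 0 with L > 0: 0.0015H* = 0.13, so H* = 86.7.
Substitute into dH/dt = 0: 0.93(1 - 86.7/170) = 0.028L*.
The bracket is 0.49, giving L* = 0.456/0.028 = 16.3.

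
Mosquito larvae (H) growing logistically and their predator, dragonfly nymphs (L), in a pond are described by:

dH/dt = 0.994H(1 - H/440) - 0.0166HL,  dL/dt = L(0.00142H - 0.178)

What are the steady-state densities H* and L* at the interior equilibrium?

From dL/dt = 0 with L > 0: 0.00142H* = 0.178, so H* = 125.
Substitute into dH/dt = 0: 0.994(1 - 125/440) = 0.0166L*.
The bracket is 0.715, giving L* = 0.711/0.0166 = 42.8.

H* ≈ 125, L* ≈ 42.8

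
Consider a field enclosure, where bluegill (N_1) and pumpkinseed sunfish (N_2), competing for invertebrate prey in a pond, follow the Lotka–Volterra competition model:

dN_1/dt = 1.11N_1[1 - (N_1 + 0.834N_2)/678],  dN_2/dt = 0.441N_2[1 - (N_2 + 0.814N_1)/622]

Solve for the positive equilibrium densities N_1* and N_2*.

Setting both brackets to zero gives the nullclines N_1 + 0.834N_2 = 678 and 0.814N_1 + N_2 = 622.
Substituting N_2 = 622 - 0.814N_1 into the first: N_1(1 - 0.834·0.814) = 678 - 0.834·622.
So N_1* = 159/0.321 = 496, and then N_2* = 622 - 0.814·496 = 218.

N_1* ≈ 496, N_2* ≈ 218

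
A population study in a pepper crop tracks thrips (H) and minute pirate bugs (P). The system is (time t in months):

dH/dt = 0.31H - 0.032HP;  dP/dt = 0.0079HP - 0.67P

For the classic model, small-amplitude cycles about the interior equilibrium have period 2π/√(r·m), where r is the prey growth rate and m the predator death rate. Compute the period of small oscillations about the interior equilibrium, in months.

Here r = 0.31 and m = 0.67, so r·m = 0.208.
ω = √0.208 = 0.456 per month, hence T = 2π/ω ≈ 13.8 months.

T ≈ 13.8 months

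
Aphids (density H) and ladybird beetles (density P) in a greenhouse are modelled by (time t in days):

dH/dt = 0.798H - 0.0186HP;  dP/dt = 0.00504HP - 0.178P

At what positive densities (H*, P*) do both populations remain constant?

Set dP/dt = 0 with P > 0: 0.00504H - 0.178 = 0, so H* = 0.178/0.00504 = 35.3.
Set dH/dt = 0 with H > 0: 0.798 - 0.0186P = 0, so P* = 0.798/0.0186 = 42.9.

H* ≈ 35.3, P* ≈ 42.9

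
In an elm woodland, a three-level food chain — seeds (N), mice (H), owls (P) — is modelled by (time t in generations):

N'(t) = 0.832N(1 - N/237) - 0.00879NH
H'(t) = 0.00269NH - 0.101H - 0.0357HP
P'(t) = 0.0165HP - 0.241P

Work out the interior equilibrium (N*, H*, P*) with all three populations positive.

N* ≈ 200, H* ≈ 14.6, P* ≈ 12.3

From dP/dt = 0: 0.0165H* = 0.241, so H* = 14.6.
From dN/dt = 0: 0.832(1 - N*/237) = 0.00879·14.6, giving N* = 237·(1 - 0.154) = 200.
From dH/dt = 0: 0.00269·200 - 0.101 = 0.0357P*, so P* = 0.438/0.0357 = 12.3.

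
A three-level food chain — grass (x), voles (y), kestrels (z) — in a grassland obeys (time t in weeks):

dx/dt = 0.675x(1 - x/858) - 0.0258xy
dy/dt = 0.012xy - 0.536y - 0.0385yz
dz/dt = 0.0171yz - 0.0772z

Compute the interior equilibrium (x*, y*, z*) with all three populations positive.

x* ≈ 710, y* ≈ 4.51, z* ≈ 207

From dz/dt = 0: 0.0171y* = 0.0772, so y* = 4.51.
From dx/dt = 0: 0.675(1 - x*/858) = 0.0258·4.51, giving x* = 858·(1 - 0.173) = 710.
From dy/dt = 0: 0.012·710 - 0.536 = 0.0385z*, so z* = 7.98/0.0385 = 207.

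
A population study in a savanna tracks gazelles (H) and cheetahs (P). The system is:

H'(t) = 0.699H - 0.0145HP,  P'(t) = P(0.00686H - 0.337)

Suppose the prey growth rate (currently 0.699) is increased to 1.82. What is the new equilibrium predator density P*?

P* ≈ 126

At the interior fixed point, setting dH/dt = 0 with H > 0 fixes P* = (prey growth rate)/(HP coefficient) — independent of the other coefficients.
With the change, P* = 1.82/0.0145 = 126; it rises from 48.2.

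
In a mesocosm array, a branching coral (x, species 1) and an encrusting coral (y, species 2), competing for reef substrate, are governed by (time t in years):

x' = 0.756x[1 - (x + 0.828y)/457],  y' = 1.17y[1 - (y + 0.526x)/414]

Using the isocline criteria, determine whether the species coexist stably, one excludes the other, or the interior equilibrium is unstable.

Compare the nullcline intercepts: K1/α12 = 457/0.828 = 552 > K2 = 414; K2/α21 = 414/0.526 = 787 > K1 = 457.
Since both inequalities hold, each species can invade when rare, so the interior equilibrium is stable.

stable coexistence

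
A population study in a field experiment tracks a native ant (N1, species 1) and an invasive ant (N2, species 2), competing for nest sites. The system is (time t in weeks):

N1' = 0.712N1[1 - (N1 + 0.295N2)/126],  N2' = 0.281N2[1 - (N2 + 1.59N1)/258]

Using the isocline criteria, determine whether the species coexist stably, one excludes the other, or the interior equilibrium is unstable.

stable coexistence

Compare the nullcline intercepts: K1/α12 = 126/0.295 = 427 > K2 = 258; K2/α21 = 258/1.59 = 162 > K1 = 126.
Since both inequalities hold, each species can invade when rare, so the interior equilibrium is stable.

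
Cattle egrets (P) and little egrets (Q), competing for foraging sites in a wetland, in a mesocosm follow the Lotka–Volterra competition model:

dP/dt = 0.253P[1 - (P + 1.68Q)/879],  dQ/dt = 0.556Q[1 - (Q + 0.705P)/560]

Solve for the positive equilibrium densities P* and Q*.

P* ≈ 335, Q* ≈ 324

Setting both brackets to zero gives the nullclines P + 1.68Q = 879 and 0.705P + Q = 560.
Substituting Q = 560 - 0.705P into the first: P(1 - 1.68·0.705) = 879 - 1.68·560.
So P* = -61.8/-0.184 = 335, and then Q* = 560 - 0.705·335 = 324.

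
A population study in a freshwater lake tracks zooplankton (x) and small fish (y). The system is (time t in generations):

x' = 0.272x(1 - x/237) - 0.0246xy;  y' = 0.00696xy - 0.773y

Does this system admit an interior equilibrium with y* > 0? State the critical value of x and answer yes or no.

Threshold x = 111; K > 111, so yes, the predator persists.

The predator equation gives dy/dt > 0 only when x > 0.773/0.00696 = 111.
Without the predator, x → K = 237. Since 237 > 111, the predator can invade and persist.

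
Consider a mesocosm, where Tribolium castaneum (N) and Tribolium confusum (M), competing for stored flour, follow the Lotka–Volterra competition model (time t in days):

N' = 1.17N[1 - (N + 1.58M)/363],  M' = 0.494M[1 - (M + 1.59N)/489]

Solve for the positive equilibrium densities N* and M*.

N* ≈ 271, M* ≈ 58.3

Setting both brackets to zero gives the nullclines N + 1.58M = 363 and 1.59N + M = 489.
Substituting M = 489 - 1.59N into the first: N(1 - 1.58·1.59) = 363 - 1.58·489.
So N* = -410/-1.51 = 271, and then M* = 489 - 1.59·271 = 58.3.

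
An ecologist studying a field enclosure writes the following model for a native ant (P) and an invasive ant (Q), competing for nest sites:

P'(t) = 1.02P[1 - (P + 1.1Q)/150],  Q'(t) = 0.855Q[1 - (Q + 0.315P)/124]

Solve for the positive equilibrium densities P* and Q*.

P* ≈ 20.8, Q* ≈ 117

Setting both brackets to zero gives the nullclines P + 1.1Q = 150 and 0.315P + Q = 124.
Substituting Q = 124 - 0.315P into the first: P(1 - 1.1·0.315) = 150 - 1.1·124.
So P* = 13.6/0.653 = 20.8, and then Q* = 124 - 0.315·20.8 = 117.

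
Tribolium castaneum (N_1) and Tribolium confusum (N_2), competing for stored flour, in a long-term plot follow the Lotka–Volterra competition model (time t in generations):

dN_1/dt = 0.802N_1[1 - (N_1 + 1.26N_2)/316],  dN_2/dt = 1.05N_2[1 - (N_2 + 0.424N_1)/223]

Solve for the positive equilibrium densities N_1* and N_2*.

N_1* ≈ 75.2, N_2* ≈ 191

Setting both brackets to zero gives the nullclines N_1 + 1.26N_2 = 316 and 0.424N_1 + N_2 = 223.
Substituting N_2 = 223 - 0.424N_1 into the first: N_1(1 - 1.26·0.424) = 316 - 1.26·223.
So N_1* = 35/0.466 = 75.2, and then N_2* = 223 - 0.424·75.2 = 191.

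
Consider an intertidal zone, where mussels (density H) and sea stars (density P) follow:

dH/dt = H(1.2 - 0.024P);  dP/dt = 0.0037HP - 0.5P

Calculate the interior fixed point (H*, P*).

H* ≈ 135, P* ≈ 50

Set dP/dt = 0 with P > 0: 0.0037H - 0.5 = 0, so H* = 0.5/0.0037 = 135.
Set dH/dt = 0 with H > 0: 1.2 - 0.024P = 0, so P* = 1.2/0.024 = 50.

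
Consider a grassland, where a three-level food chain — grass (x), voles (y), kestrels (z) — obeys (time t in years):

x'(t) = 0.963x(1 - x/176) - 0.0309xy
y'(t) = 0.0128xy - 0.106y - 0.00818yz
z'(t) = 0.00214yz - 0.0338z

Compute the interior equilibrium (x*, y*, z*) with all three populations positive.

From dz/dt = 0: 0.00214y* = 0.0338, so y* = 15.8.
From dx/dt = 0: 0.963(1 - x*/176) = 0.0309·15.8, giving x* = 176·(1 - 0.507) = 86.8.
From dy/dt = 0: 0.0128·86.8 - 0.106 = 0.00818z*, so z* = 1.01/0.00818 = 123.

x* ≈ 86.8, y* ≈ 15.8, z* ≈ 123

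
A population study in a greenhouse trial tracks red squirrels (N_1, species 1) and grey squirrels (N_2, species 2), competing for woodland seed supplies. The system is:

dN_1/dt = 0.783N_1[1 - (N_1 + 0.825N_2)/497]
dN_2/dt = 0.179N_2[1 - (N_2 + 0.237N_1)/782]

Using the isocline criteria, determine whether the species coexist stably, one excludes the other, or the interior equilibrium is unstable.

Compare the nullcline intercepts: K1/α12 = 497/0.825 = 602 < K2 = 782; K2/α21 = 782/0.237 = 3300 > K1 = 497.
Since the inequalities point opposite ways, species 2 can invade but species 1 cannot.

species 2 excludes species 1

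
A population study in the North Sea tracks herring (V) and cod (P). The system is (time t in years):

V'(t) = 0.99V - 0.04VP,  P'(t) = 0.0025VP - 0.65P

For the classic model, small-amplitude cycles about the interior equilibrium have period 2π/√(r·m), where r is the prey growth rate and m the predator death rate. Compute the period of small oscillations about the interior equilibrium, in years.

Here r = 0.99 and m = 0.65, so r·m = 0.643.
ω = √0.643 = 0.802 per year, hence T = 2π/ω ≈ 7.83 years.

T ≈ 7.83 years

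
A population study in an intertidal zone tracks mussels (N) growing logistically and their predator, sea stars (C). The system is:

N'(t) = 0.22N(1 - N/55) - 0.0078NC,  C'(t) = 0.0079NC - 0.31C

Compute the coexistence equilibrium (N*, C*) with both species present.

N* ≈ 39.2, C* ≈ 8.08

From dC/dt = 0 with C > 0: 0.0079N* = 0.31, so N* = 39.2.
Substitute into dN/dt = 0: 0.22(1 - 39.2/55) = 0.0078C*.
The bracket is 0.287, giving C* = 0.063/0.0078 = 8.08.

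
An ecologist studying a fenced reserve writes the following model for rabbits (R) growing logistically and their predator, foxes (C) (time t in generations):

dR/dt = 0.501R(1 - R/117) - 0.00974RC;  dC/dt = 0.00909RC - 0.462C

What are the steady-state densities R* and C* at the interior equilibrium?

From dC/dt = 0 with C > 0: 0.00909R* = 0.462, so R* = 50.8.
Substitute into dR/dt = 0: 0.501(1 - 50.8/117) = 0.00974C*.
The bracket is 0.566, giving C* = 0.283/0.00974 = 29.1.

R* ≈ 50.8, C* ≈ 29.1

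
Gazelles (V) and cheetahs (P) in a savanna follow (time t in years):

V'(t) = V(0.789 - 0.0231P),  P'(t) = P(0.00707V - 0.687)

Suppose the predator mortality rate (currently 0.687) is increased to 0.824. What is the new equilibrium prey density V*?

At the interior fixed point, setting dP/dt = 0 with P > 0 fixes V* = (predator death rate)/(VP coefficient) — independent of the other coefficients.
With the change, V* = 0.824/0.00707 = 117; it rises from 97.2.

V* ≈ 117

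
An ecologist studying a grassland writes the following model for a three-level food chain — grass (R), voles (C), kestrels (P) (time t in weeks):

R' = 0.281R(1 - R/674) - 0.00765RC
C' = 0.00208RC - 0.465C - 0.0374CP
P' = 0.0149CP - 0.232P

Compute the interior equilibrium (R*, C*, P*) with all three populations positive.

R* ≈ 388, C* ≈ 15.6, P* ≈ 9.16

From dP/dt = 0: 0.0149C* = 0.232, so C* = 15.6.
From dR/dt = 0: 0.281(1 - R*/674) = 0.00765·15.6, giving R* = 674·(1 - 0.424) = 388.
From dC/dt = 0: 0.00208·388 - 0.465 = 0.0374P*, so P* = 0.343/0.0374 = 9.16.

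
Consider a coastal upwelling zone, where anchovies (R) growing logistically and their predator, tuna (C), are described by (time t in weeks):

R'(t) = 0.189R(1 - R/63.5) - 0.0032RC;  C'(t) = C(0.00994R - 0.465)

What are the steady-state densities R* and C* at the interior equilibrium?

From dC/dt = 0 with C > 0: 0.00994R* = 0.465, so R* = 46.8.
Substitute into dR/dt = 0: 0.189(1 - 46.8/63.5) = 0.0032C*.
The bracket is 0.263, giving C* = 0.0498/0.0032 = 15.6.

R* ≈ 46.8, C* ≈ 15.6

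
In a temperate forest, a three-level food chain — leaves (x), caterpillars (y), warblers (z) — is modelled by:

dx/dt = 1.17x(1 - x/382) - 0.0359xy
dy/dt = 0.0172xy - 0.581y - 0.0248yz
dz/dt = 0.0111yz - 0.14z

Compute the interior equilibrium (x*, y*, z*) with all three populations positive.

From dz/dt = 0: 0.0111y* = 0.14, so y* = 12.6.
From dx/dt = 0: 1.17(1 - x*/382) = 0.0359·12.6, giving x* = 382·(1 - 0.387) = 234.
From dy/dt = 0: 0.0172·234 - 0.581 = 0.0248z*, so z* = 3.45/0.0248 = 139.

x* ≈ 234, y* ≈ 12.6, z* ≈ 139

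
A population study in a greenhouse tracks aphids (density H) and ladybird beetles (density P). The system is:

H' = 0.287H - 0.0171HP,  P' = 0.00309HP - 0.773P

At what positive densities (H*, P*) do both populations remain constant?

Set dP/dt = 0 with P > 0: 0.00309H - 0.773 = 0, so H* = 0.773/0.00309 = 250.
Set dH/dt = 0 with H > 0: 0.287 - 0.0171P = 0, so P* = 0.287/0.0171 = 16.8.

H* ≈ 250, P* ≈ 16.8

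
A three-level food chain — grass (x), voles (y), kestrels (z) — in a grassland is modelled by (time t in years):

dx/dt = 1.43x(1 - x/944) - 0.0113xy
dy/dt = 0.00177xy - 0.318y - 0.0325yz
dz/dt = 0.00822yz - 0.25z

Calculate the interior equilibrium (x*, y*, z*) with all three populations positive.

x* ≈ 717, y* ≈ 30.4, z* ≈ 29.3

From dz/dt = 0: 0.00822y* = 0.25, so y* = 30.4.
From dx/dt = 0: 1.43(1 - x*/944) = 0.0113·30.4, giving x* = 944·(1 - 0.24) = 717.
From dy/dt = 0: 0.00177·717 - 0.318 = 0.0325z*, so z* = 0.951/0.0325 = 29.3.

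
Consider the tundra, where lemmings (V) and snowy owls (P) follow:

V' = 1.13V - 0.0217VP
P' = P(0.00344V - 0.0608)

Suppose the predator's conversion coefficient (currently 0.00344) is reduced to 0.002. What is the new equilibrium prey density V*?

At the interior fixed point, setting dP/dt = 0 with P > 0 fixes V* = (predator death rate)/(VP coefficient) — independent of the other coefficients.
With the change, V* = 0.0608/0.002 = 30.4; it rises from 17.7.

V* ≈ 30.4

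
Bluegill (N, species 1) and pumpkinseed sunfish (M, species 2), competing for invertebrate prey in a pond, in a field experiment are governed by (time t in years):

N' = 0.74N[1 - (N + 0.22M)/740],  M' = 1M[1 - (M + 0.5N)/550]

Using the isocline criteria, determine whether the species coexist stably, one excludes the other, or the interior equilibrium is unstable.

stable coexistence

Compare the nullcline intercepts: K1/α12 = 740/0.22 = 3360 > K2 = 550; K2/α21 = 550/0.5 = 1100 > K1 = 740.
Since both inequalities hold, each species can invade when rare, so the interior equilibrium is stable.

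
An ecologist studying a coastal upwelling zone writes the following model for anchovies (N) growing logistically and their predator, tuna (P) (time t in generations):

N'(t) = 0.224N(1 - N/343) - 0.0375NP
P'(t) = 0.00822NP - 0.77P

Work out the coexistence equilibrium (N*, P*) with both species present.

From dP/dt = 0 with P > 0: 0.00822N* = 0.77, so N* = 93.7.
Substitute into dN/dt = 0: 0.224(1 - 93.7/343) = 0.0375P*.
The bracket is 0.727, giving P* = 0.163/0.0375 = 4.34.

N* ≈ 93.7, P* ≈ 4.34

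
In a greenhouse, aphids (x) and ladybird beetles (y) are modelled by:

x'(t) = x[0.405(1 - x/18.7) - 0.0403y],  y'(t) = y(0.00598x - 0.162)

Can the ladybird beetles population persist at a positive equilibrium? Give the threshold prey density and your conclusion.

Threshold x = 27.1; K < 27.1, so no, the predator goes extinct.

The predator equation gives dy/dt > 0 only when x > 0.162/0.00598 = 27.1.
Without the predator, x → K = 18.7. Since 18.7 < 27.1, the predator cannot invade.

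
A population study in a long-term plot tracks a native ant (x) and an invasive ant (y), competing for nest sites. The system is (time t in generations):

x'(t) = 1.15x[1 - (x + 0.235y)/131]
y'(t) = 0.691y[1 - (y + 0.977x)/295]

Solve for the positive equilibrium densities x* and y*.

Setting both brackets to zero gives the nullclines x + 0.235y = 131 and 0.977x + y = 295.
Substituting y = 295 - 0.977x into the first: x(1 - 0.235·0.977) = 131 - 0.235·295.
So x* = 61.7/0.77 = 80.1, and then y* = 295 - 0.977·80.1 = 217.

x* ≈ 80.1, y* ≈ 217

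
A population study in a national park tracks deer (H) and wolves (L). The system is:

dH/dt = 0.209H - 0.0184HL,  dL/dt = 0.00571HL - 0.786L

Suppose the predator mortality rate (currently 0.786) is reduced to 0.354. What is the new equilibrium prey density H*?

At the interior fixed point, setting dL/dt = 0 with L > 0 fixes H* = (predator death rate)/(HL coefficient) — independent of the other coefficients.
With the change, H* = 0.354/0.00571 = 62; it falls from 138.

H* ≈ 62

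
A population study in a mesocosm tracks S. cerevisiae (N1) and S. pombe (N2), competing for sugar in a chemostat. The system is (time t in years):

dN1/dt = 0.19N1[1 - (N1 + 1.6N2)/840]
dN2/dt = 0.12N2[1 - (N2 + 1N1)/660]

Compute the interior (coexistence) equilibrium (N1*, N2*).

N1* ≈ 360, N2* ≈ 300

Setting both brackets to zero gives the nullclines N1 + 1.6N2 = 840 and 1N1 + N2 = 660.
Substituting N2 = 660 - 1N1 into the first: N1(1 - 1.6·1) = 840 - 1.6·660.
So N1* = -216/-0.6 = 360, and then N2* = 660 - 1·360 = 300.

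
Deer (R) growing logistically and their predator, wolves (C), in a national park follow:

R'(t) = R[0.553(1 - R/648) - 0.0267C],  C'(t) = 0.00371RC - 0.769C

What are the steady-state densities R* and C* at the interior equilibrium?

From dC/dt = 0 with C > 0: 0.00371R* = 0.769, so R* = 207.
Substitute into dR/dt = 0: 0.553(1 - 207/648) = 0.0267C*.
The bracket is 0.68, giving C* = 0.376/0.0267 = 14.1.

R* ≈ 207, C* ≈ 14.1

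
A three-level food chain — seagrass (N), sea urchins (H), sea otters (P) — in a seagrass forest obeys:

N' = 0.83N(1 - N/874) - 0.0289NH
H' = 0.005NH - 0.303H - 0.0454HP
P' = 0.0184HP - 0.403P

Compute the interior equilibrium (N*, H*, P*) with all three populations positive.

From dP/dt = 0: 0.0184H* = 0.403, so H* = 21.9.
From dN/dt = 0: 0.83(1 - N*/874) = 0.0289·21.9, giving N* = 874·(1 - 0.763) = 207.
From dH/dt = 0: 0.005·207 - 0.303 = 0.0454P*, so P* = 0.734/0.0454 = 16.2.

N* ≈ 207, H* ≈ 21.9, P* ≈ 16.2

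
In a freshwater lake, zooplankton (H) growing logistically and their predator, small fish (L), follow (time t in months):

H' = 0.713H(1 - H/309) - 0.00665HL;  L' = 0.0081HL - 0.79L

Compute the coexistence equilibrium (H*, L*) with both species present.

From dL/dt = 0 with L > 0: 0.0081H* = 0.79, so H* = 97.5.
Substitute into dH/dt = 0: 0.713(1 - 97.5/309) = 0.00665L*.
The bracket is 0.684, giving L* = 0.488/0.00665 = 73.4.

H* ≈ 97.5, L* ≈ 73.4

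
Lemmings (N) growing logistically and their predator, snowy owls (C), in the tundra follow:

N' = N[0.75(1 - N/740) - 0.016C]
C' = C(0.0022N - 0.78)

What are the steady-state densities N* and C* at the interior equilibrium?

From dC/dt = 0 with C > 0: 0.0022N* = 0.78, so N* = 355.
Substitute into dN/dt = 0: 0.75(1 - 355/740) = 0.016C*.
The bracket is 0.521, giving C* = 0.391/0.016 = 24.4.

N* ≈ 355, C* ≈ 24.4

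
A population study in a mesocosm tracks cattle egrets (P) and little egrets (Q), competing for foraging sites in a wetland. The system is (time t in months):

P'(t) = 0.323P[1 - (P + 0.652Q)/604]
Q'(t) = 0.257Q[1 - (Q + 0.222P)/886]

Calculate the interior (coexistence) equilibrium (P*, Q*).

Setting both brackets to zero gives the nullclines P + 0.652Q = 604 and 0.222P + Q = 886.
Substituting Q = 886 - 0.222P into the first: P(1 - 0.652·0.222) = 604 - 0.652·886.
So P* = 26.3/0.855 = 30.8, and then Q* = 886 - 0.222·30.8 = 879.

P* ≈ 30.8, Q* ≈ 879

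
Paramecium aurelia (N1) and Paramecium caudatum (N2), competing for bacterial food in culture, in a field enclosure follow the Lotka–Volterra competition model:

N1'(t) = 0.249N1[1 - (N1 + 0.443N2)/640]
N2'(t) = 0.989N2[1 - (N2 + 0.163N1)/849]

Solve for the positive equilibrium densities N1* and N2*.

N1* ≈ 284, N2* ≈ 803

Setting both brackets to zero gives the nullclines N1 + 0.443N2 = 640 and 0.163N1 + N2 = 849.
Substituting N2 = 849 - 0.163N1 into the first: N1(1 - 0.443·0.163) = 640 - 0.443·849.
So N1* = 264/0.928 = 284, and then N2* = 849 - 0.163·284 = 803.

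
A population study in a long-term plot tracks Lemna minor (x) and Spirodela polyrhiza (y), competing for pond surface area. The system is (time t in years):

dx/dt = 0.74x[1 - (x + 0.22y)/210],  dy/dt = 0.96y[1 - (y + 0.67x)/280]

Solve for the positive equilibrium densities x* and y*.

Setting both brackets to zero gives the nullclines x + 0.22y = 210 and 0.67x + y = 280.
Substituting y = 280 - 0.67x into the first: x(1 - 0.22·0.67) = 210 - 0.22·280.
So x* = 148/0.853 = 174, and then y* = 280 - 0.67·174 = 163.

x* ≈ 174, y* ≈ 163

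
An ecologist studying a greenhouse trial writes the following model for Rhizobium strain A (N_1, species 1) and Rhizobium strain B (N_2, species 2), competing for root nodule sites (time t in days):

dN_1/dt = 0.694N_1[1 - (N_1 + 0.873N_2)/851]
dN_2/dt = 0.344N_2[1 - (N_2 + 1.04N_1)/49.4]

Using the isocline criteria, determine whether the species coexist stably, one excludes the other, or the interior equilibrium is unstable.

Compare the nullcline intercepts: K1/α12 = 851/0.873 = 975 > K2 = 49.4; K2/α21 = 49.4/1.04 = 47.5 < K1 = 851.
Since the inequalities point opposite ways, species 1 can invade but species 2 cannot.

species 1 excludes species 2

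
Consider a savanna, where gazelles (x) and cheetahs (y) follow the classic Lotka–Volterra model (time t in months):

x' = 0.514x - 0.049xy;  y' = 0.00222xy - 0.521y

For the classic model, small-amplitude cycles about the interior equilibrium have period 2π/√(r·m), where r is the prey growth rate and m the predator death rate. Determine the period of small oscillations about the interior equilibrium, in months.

T ≈ 12.1 months

Here r = 0.514 and m = 0.521, so r·m = 0.268.
ω = √0.268 = 0.517 per month, hence T = 2π/ω ≈ 12.1 months.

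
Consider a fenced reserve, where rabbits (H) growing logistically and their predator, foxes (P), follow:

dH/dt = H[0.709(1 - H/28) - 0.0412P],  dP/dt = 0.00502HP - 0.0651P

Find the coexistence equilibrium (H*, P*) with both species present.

From dP/dt = 0 with P > 0: 0.00502H* = 0.0651, so H* = 13.
Substitute into dH/dt = 0: 0.709(1 - 13/28) = 0.0412P*.
The bracket is 0.537, giving P* = 0.381/0.0412 = 9.24.

H* ≈ 13, P* ≈ 9.24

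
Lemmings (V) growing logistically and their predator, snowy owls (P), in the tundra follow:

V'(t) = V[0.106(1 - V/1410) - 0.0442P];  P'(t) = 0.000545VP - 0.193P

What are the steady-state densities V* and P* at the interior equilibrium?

V* ≈ 354, P* ≈ 1.8

From dP/dt = 0 with P > 0: 0.000545V* = 0.193, so V* = 354.
Substitute into dV/dt = 0: 0.106(1 - 354/1410) = 0.0442P*.
The bracket is 0.749, giving P* = 0.0794/0.0442 = 1.8.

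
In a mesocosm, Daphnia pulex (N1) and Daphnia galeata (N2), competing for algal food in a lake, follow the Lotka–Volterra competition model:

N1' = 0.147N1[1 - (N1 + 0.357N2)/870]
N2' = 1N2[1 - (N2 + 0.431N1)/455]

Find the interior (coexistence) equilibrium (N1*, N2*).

N1* ≈ 836, N2* ≈ 94.6

Setting both brackets to zero gives the nullclines N1 + 0.357N2 = 870 and 0.431N1 + N2 = 455.
Substituting N2 = 455 - 0.431N1 into the first: N1(1 - 0.357·0.431) = 870 - 0.357·455.
So N1* = 708/0.846 = 836, and then N2* = 455 - 0.431·836 = 94.6.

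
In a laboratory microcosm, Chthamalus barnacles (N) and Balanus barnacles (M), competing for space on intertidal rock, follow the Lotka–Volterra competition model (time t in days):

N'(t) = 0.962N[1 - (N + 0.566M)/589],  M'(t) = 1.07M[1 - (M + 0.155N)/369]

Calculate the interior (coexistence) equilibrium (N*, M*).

Setting both brackets to zero gives the nullclines N + 0.566M = 589 and 0.155N + M = 369.
Substituting M = 369 - 0.155N into the first: N(1 - 0.566·0.155) = 589 - 0.566·369.
So N* = 380/0.912 = 417, and then M* = 369 - 0.155·417 = 304.

N* ≈ 417, M* ≈ 304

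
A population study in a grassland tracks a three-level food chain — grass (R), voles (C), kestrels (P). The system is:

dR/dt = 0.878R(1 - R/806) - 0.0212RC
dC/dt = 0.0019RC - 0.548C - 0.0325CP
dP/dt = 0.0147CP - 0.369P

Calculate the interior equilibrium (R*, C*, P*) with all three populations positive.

From dP/dt = 0: 0.0147C* = 0.369, so C* = 25.1.
From dR/dt = 0: 0.878(1 - R*/806) = 0.0212·25.1, giving R* = 806·(1 - 0.606) = 317.
From dC/dt = 0: 0.0019·317 - 0.548 = 0.0325P*, so P* = 0.0552/0.0325 = 1.7.

R* ≈ 317, C* ≈ 25.1, P* ≈ 1.7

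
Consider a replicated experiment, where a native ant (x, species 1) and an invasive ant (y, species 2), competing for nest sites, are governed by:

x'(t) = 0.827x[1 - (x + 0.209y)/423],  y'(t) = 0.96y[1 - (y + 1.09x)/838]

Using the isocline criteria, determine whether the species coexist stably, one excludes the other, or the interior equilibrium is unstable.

Compare the nullcline intercepts: K1/α12 = 423/0.209 = 2020 > K2 = 838; K2/α21 = 838/1.09 = 769 > K1 = 423.
Since both inequalities hold, each species can invade when rare, so the interior equilibrium is stable.

stable coexistence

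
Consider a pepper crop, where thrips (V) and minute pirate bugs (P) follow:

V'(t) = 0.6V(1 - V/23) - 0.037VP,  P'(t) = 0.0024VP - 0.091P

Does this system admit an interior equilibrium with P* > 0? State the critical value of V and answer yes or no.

Threshold V = 37.9; K < 37.9, so no, the predator goes extinct.

The predator equation gives dP/dt > 0 only when V > 0.091/0.0024 = 37.9.
Without the predator, V → K = 23. Since 23 < 37.9, the predator cannot invade.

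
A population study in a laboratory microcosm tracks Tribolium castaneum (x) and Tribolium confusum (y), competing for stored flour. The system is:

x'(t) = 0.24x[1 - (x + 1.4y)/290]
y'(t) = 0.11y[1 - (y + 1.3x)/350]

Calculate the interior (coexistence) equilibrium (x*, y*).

x* ≈ 244, y* ≈ 32.9

Setting both brackets to zero gives the nullclines x + 1.4y = 290 and 1.3x + y = 350.
Substituting y = 350 - 1.3x into the first: x(1 - 1.4·1.3) = 290 - 1.4·350.
So x* = -200/-0.82 = 244, and then y* = 350 - 1.3·244 = 32.9.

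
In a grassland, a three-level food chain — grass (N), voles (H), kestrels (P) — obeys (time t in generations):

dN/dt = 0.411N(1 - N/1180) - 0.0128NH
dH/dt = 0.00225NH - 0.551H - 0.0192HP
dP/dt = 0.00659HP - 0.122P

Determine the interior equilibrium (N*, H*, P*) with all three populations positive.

N* ≈ 500, H* ≈ 18.5, P* ≈ 29.9

From dP/dt = 0: 0.00659H* = 0.122, so H* = 18.5.
From dN/dt = 0: 0.411(1 - N*/1180) = 0.0128·18.5, giving N* = 1180·(1 - 0.577) = 500.
From dH/dt = 0: 0.00225·500 - 0.551 = 0.0192P*, so P* = 0.573/0.0192 = 29.9.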